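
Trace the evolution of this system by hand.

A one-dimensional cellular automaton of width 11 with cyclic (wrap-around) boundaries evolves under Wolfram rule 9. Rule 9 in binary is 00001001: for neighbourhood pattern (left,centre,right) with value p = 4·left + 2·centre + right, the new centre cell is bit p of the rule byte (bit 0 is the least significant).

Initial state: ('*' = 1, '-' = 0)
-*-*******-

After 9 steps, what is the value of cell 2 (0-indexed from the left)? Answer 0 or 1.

0

k=0  -*-*******-
k=1  ---*-------
k=2  **---******
k=3  ---*-*-----
k=4  **-----****
k=5  ---***-*---
k=6  **-*-----**
k=7  -----***-*-
k=8  ****-*-----
k=9  *------***-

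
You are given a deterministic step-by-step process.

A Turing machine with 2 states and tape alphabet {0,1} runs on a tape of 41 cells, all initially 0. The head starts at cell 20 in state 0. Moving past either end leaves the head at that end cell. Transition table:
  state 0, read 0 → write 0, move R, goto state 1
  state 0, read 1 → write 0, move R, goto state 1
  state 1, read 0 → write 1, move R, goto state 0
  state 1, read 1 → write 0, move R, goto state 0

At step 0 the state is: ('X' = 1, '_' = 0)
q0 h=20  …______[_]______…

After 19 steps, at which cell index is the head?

39

[0] q0 h=20  …______[_]______…
[1] q1 h=21  …______[_]______…
[2] q0 h=22  …_____X[_]______…
[3] q1 h=23  …____X_[_]______…
[4] q0 h=24  …___X_X[_]______…
[5] q1 h=25  …__X_X_[_]______…
[6] q0 h=26  …_X_X_X[_]______…
[7] q1 h=27  …X_X_X_[_]______…
[8] q0 h=28  …_X_X_X[_]______…
[9] q1 h=29  …X_X_X_[_]______…
[10] q0 h=30  …_X_X_X[_]______…
[11] q1 h=31  …X_X_X_[_]______…
[12] q0 h=32  …_X_X_X[_]______…
[13] q1 h=33  …X_X_X_[_]______…
[14] q0 h=34  …_X_X_X[_]______|
[15] q1 h=35  …X_X_X_[_]_____|
[16] q0 h=36  …_X_X_X[_]____|
[17] q1 h=37  …X_X_X_[_]___|
[18] q0 h=38  …_X_X_X[_]__|
[19] q1 h=39  …X_X_X_[_]_|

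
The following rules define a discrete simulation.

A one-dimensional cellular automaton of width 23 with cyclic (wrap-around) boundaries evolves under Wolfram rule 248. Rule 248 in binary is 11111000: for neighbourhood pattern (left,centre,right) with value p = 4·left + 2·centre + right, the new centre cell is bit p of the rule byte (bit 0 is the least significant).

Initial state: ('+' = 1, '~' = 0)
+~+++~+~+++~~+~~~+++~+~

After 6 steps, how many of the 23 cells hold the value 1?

23

k=0  +~+++~+~+++~~+~~~+++~+~
k=1  ~+++++~+++++~~+~~++++~+
k=2  +++++++++++++~~+~+++++~
k=3  ++++++++++++++~~+++++++
k=4  +++++++++++++++~+++++++
k=5  +++++++++++++++++++++++
k=6  +++++++++++++++++++++++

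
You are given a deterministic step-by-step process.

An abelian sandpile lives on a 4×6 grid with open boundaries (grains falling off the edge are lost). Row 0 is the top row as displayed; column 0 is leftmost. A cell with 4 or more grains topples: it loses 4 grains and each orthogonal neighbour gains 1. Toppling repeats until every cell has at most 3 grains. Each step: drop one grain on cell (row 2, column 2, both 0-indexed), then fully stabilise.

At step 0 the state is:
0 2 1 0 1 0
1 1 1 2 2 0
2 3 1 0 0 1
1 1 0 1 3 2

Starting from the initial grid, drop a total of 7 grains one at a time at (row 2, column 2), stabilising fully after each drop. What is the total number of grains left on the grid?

0) 0 2 1 0 1 0
1 1 1 2 2 0
2 3 1 0 0 1
1 1 0 1 3 2
1) 0 2 1 0 1 0
1 1 1 2 2 0
2 3 2 0 0 1
1 1 0 1 3 2
2) 0 2 1 0 1 0
1 1 1 2 2 0
2 3 3 0 0 1
1 1 0 1 3 2
3) 0 2 1 0 1 0
1 2 2 2 2 0
3 0 1 1 0 1
1 2 1 1 3 2
4) 0 2 1 0 1 0
1 2 2 2 2 0
3 0 2 1 0 1
1 2 1 1 3 2
5) 0 2 1 0 1 0
1 2 2 2 2 0
3 0 3 1 0 1
1 2 1 1 3 2
6) 0 2 1 0 1 0
1 2 3 2 2 0
3 1 0 2 0 1
1 2 2 1 3 2
7) 0 2 1 0 1 0
1 2 3 2 2 0
3 1 1 2 0 1
1 2 2 1 3 2

33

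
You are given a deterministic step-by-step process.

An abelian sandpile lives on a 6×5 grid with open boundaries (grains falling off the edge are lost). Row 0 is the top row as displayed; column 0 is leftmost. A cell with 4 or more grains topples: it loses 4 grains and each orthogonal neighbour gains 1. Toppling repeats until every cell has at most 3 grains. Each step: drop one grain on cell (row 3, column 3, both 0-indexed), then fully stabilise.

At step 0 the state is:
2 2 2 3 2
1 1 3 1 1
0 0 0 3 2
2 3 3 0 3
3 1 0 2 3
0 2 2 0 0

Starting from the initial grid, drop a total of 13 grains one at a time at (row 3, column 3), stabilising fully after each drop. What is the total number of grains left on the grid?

54

k=0  2 2 2 3 2
1 1 3 1 1
0 0 0 3 2
2 3 3 0 3
3 1 0 2 3
0 2 2 0 0
k=1  2 2 2 3 2
1 1 3 1 1
0 0 0 3 2
2 3 3 1 3
3 1 0 2 3
0 2 2 0 0
k=2  2 2 2 3 2
1 1 3 1 1
0 0 0 3 2
2 3 3 2 3
3 1 0 2 3
0 2 2 0 0
k=3  2 2 2 3 2
1 1 3 1 1
0 0 0 3 2
2 3 3 3 3
3 1 0 2 3
0 2 2 0 0
k=4  2 2 2 3 2
1 1 3 2 2
0 1 2 2 0
3 0 2 0 3
3 2 2 1 1
0 2 2 1 1
k=5  2 2 2 3 2
1 1 3 2 2
0 1 2 2 0
3 0 2 1 3
3 2 2 1 1
0 2 2 1 1
k=6  2 2 2 3 2
1 1 3 2 2
0 1 2 2 0
3 0 2 2 3
3 2 2 1 1
0 2 2 1 1
k=7  2 2 2 3 2
1 1 3 2 2
0 1 2 2 0
3 0 2 3 3
3 2 2 1 1
0 2 2 1 1
k=8  2 2 2 3 2
1 1 3 2 2
0 1 2 3 1
3 0 3 1 0
3 2 2 2 2
0 2 2 1 1
k=9  2 2 2 3 2
1 1 3 2 2
0 1 2 3 1
3 0 3 2 0
3 2 2 2 2
0 2 2 1 1
k=10  2 2 2 3 2
1 1 3 2 2
0 1 2 3 1
3 0 3 3 0
3 2 2 2 2
0 2 2 1 1
k=11  2 3 0 1 3
1 2 2 1 3
0 2 1 2 2
3 1 1 2 1
3 2 3 3 2
0 2 2 1 1
k=12  2 3 0 1 3
1 2 2 1 3
0 2 1 2 2
3 1 1 3 1
3 2 3 3 2
0 2 2 1 1
k=13  2 3 0 1 3
1 2 2 1 3
0 2 1 3 2
3 1 3 1 2
3 3 0 1 3
0 2 3 2 1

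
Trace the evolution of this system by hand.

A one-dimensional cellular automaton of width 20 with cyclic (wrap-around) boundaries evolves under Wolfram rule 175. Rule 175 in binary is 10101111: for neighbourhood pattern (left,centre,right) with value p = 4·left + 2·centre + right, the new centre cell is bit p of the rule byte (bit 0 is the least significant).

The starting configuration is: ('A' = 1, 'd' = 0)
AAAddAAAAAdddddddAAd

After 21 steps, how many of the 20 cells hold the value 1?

15

[0] AAAddAAAAAdddddddAAd
[1] AAddAAAAAddAAAAAAAdA
[2] AddAAAAAddAAAAAAAdAA
[3] ddAAAAAddAAAAAAAdAAA
[4] dAAAAAddAAAAAAAdAAAd
[5] AAAAAddAAAAAAAdAAAdd
[6] AAAAddAAAAAAAdAAAddA
[7] AAAddAAAAAAAdAAAddAA
[8] AAddAAAAAAAdAAAddAAA
[9] AddAAAAAAAdAAAddAAAA
[10] ddAAAAAAAdAAAddAAAAA
[11] dAAAAAAAdAAAddAAAAAd
[12] AAAAAAAdAAAddAAAAAdd
[13] AAAAAAdAAAddAAAAAddA
[14] AAAAAdAAAddAAAAAddAA
[15] AAAAdAAAddAAAAAddAAA
[16] AAAdAAAddAAAAAddAAAA
[17] AAdAAAddAAAAAddAAAAA
[18] AdAAAddAAAAAddAAAAAA
[19] dAAAddAAAAAddAAAAAAA
[20] AAAddAAAAAddAAAAAAAd
[21] AAddAAAAAddAAAAAAAdA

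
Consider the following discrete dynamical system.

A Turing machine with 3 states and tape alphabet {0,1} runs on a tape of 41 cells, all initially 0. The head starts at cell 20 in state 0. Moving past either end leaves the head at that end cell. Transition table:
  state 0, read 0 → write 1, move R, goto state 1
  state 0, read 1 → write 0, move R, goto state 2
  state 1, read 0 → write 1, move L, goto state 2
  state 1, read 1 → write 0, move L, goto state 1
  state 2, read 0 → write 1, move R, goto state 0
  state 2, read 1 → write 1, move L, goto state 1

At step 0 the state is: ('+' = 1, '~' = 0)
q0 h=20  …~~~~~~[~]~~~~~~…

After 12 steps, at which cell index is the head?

t=0: q0 h=20  …~~~~~~[~]~~~~~~…
t=1: q1 h=21  …~~~~~+[~]~~~~~~…
t=2: q2 h=20  …~~~~~~[+]+~~~~~…
t=3: q1 h=19  …~~~~~~[~]++~~~~…
t=4: q2 h=18  …~~~~~~[~]+++~~~…
t=5: q0 h=19  …~~~~~+[+]++~~~~…
t=6: q2 h=20  …~~~~+~[+]+~~~~~…
t=7: q1 h=19  …~~~~~+[~]++~~~~…
t=8: q2 h=18  …~~~~~~[+]+++~~~…
t=9: q1 h=17  …~~~~~~[~]++++~~…
t=10: q2 h=16  …~~~~~~[~]+++++~…
t=11: q0 h=17  …~~~~~+[+]++++~~…
t=12: q2 h=18  …~~~~+~[+]+++~~~…

18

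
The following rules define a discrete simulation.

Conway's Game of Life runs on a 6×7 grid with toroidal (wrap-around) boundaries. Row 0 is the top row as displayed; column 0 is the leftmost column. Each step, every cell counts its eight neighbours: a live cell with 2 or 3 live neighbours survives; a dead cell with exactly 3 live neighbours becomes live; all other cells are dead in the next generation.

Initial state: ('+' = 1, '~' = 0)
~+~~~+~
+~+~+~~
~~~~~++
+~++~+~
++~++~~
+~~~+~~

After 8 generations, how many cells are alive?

k=0  ~+~~~+~
+~+~+~~
~~~~~++
+~++~+~
++~++~~
+~~~+~~
k=1  ++~++++
++~~+~~
+~+~~+~
+~++~+~
+~~~~+~
+~+++++
k=2  ~~~~~~~
~~~~~~~
+~+~~+~
+~++~+~
+~~~~~~
~~+~~~~
k=3  ~~~~~~~
~~~~~~~
~~+++~~
+~+++~~
~~++~~+
~~~~~~~
k=4  ~~~~~~~
~~~+~~~
~++~+~~
~~~~~+~
~++~+~~
~~~~~~~
k=5  ~~~~~~~
~~++~~~
~~+++~~
~~~~++~
~~~~~~~
~~~~~~~
k=6  ~~~~~~~
~~+~+~~
~~+~~+~
~~~~++~
~~~~~~~
~~~~~~~
k=7  ~~~~~~~
~~~+~~~
~~~~~+~
~~~~++~
~~~~~~~
~~~~~~~
k=8  ~~~~~~~
~~~~~~~
~~~~~+~
~~~~++~
~~~~~~~
~~~~~~~

3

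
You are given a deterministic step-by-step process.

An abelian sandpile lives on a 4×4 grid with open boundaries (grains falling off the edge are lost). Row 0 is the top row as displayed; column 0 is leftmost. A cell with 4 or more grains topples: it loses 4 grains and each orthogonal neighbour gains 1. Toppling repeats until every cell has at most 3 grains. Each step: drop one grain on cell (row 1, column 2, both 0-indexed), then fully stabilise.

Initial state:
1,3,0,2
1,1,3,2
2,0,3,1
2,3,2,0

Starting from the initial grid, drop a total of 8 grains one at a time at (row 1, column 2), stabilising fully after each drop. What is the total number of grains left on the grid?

29

k=0  1,3,0,2
1,1,3,2
2,0,3,1
2,3,2,0
k=1  1,3,1,2
1,2,1,3
2,1,0,2
2,3,3,0
k=2  1,3,1,2
1,2,2,3
2,1,0,2
2,3,3,0
k=3  1,3,1,2
1,2,3,3
2,1,0,2
2,3,3,0
k=4  1,3,2,3
1,3,1,0
2,1,1,3
2,3,3,0
k=5  1,3,2,3
1,3,2,0
2,1,1,3
2,3,3,0
k=6  1,3,2,3
1,3,3,0
2,1,1,3
2,3,3,0
k=7  2,1,1,0
2,1,2,2
2,2,2,3
2,3,3,0
k=8  2,1,1,0
2,1,3,2
2,2,2,3
2,3,3,0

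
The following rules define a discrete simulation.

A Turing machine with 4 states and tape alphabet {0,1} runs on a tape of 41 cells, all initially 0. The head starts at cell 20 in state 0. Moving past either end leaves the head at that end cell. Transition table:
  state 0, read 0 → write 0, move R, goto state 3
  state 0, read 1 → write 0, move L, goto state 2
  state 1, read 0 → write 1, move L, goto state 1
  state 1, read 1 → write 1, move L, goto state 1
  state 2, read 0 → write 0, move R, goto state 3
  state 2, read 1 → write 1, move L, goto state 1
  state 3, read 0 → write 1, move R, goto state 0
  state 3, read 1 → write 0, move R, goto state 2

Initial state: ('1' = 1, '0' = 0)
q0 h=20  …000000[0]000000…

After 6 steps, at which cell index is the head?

26

t=0: q0 h=20  …000000[0]000000…
t=1: q3 h=21  …000000[0]000000…
t=2: q0 h=22  …000001[0]000000…
t=3: q3 h=23  …000010[0]000000…
t=4: q0 h=24  …000101[0]000000…
t=5: q3 h=25  …001010[0]000000…
t=6: q0 h=26  …010101[0]000000…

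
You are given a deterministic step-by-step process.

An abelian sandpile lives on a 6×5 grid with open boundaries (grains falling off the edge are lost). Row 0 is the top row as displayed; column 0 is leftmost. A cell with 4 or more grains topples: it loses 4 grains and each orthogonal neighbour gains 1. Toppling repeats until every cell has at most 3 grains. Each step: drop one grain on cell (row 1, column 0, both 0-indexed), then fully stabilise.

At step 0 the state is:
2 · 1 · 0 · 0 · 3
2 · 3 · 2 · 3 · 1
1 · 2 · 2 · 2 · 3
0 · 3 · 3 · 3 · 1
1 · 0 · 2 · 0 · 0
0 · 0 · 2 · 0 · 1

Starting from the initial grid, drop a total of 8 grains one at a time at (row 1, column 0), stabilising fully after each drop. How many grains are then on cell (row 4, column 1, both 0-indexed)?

[0] 2 · 1 · 0 · 0 · 3
2 · 3 · 2 · 3 · 1
1 · 2 · 2 · 2 · 3
0 · 3 · 3 · 3 · 1
1 · 0 · 2 · 0 · 0
0 · 0 · 2 · 0 · 1
[1] 2 · 1 · 0 · 0 · 3
3 · 3 · 2 · 3 · 1
1 · 2 · 2 · 2 · 3
0 · 3 · 3 · 3 · 1
1 · 0 · 2 · 0 · 0
0 · 0 · 2 · 0 · 1
[2] 3 · 2 · 0 · 0 · 3
1 · 0 · 3 · 3 · 1
2 · 3 · 2 · 2 · 3
0 · 3 · 3 · 3 · 1
1 · 0 · 2 · 0 · 0
0 · 0 · 2 · 0 · 1
[3] 3 · 2 · 0 · 0 · 3
2 · 0 · 3 · 3 · 1
2 · 3 · 2 · 2 · 3
0 · 3 · 3 · 3 · 1
1 · 0 · 2 · 0 · 0
0 · 0 · 2 · 0 · 1
[4] 3 · 2 · 0 · 0 · 3
3 · 0 · 3 · 3 · 1
2 · 3 · 2 · 2 · 3
0 · 3 · 3 · 3 · 1
1 · 0 · 2 · 0 · 0
0 · 0 · 2 · 0 · 1
[5] 0 · 3 · 0 · 0 · 3
1 · 1 · 3 · 3 · 1
3 · 3 · 2 · 2 · 3
0 · 3 · 3 · 3 · 1
1 · 0 · 2 · 0 · 0
0 · 0 · 2 · 0 · 1
[6] 0 · 3 · 0 · 0 · 3
2 · 1 · 3 · 3 · 1
3 · 3 · 2 · 2 · 3
0 · 3 · 3 · 3 · 1
1 · 0 · 2 · 0 · 0
0 · 0 · 2 · 0 · 1
[7] 0 · 3 · 0 · 0 · 3
3 · 1 · 3 · 3 · 1
3 · 3 · 2 · 2 · 3
0 · 3 · 3 · 3 · 1
1 · 0 · 2 · 0 · 0
0 · 0 · 2 · 0 · 1
[8] 2 · 0 · 2 · 1 · 3
2 · 1 · 2 · 1 · 3
1 · 3 · 2 · 2 · 0
2 · 1 · 2 · 1 · 3
1 · 1 · 3 · 1 · 0
0 · 0 · 2 · 0 · 1

1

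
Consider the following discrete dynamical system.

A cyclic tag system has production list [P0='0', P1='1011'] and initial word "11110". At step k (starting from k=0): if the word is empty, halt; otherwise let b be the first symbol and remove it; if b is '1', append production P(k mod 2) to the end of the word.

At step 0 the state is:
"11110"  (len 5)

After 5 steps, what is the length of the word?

10

gen 0: "11110"  (len 5)
gen 1: "11100"  (len 5)
gen 2: "11001011"  (len 8)
gen 3: "10010110"  (len 8)
gen 4: "00101101011"  (len 11)
gen 5: "0101101011"  (len 10)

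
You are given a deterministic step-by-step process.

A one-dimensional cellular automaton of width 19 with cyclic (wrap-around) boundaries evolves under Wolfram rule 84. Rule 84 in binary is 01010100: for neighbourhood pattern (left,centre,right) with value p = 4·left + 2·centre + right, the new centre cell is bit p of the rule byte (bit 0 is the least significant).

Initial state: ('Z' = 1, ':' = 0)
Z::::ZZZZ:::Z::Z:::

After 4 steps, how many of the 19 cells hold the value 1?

[0] Z::::ZZZZ:::Z::Z:::
[1] ZZ::::::ZZ::ZZ:ZZ::
[2] :ZZ::::::ZZ::Z::ZZ:
[3] ::ZZ::::::ZZ:ZZ::ZZ
[4] Z::ZZ::::::Z::ZZ::Z

7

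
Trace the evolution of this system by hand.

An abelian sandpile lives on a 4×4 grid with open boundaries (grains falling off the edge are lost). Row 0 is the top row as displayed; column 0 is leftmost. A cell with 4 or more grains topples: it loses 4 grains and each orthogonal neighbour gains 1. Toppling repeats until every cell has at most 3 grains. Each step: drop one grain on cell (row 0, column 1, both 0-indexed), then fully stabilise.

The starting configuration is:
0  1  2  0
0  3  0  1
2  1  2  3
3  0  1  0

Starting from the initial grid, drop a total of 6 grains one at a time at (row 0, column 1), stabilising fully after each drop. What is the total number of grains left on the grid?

gen 0: 0  1  2  0
0  3  0  1
2  1  2  3
3  0  1  0
gen 1: 0  2  2  0
0  3  0  1
2  1  2  3
3  0  1  0
gen 2: 0  3  2  0
0  3  0  1
2  1  2  3
3  0  1  0
gen 3: 1  1  3  0
1  0  1  1
2  2  2  3
3  0  1  0
gen 4: 1  2  3  0
1  0  1  1
2  2  2  3
3  0  1  0
gen 5: 1  3  3  0
1  0  1  1
2  2  2  3
3  0  1  0
gen 6: 2  1  0  1
1  1  2  1
2  2  2  3
3  0  1  0

22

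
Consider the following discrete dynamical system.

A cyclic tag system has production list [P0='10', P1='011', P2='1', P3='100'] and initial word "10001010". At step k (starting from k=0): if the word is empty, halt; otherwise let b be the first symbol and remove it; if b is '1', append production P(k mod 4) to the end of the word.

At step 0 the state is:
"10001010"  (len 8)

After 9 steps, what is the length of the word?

6

0) "10001010"  (len 8)
1) "000101010"  (len 9)
2) "00101010"  (len 8)
3) "0101010"  (len 7)
4) "101010"  (len 6)
5) "0101010"  (len 7)
6) "101010"  (len 6)
7) "010101"  (len 6)
8) "10101"  (len 5)
9) "010110"  (len 6)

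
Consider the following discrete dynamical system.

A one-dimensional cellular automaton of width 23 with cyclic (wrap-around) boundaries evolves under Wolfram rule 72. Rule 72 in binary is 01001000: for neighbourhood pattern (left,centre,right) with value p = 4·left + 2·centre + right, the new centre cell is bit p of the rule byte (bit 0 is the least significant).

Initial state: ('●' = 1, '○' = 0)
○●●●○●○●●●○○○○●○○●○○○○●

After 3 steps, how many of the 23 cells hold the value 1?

0

t=0: ○●●●○●○●●●○○○○●○○●○○○○●
t=1: ○●○●○○○●○●○○○○○○○○○○○○○
t=2: ○○○○○○○○○○○○○○○○○○○○○○○
t=3: ○○○○○○○○○○○○○○○○○○○○○○○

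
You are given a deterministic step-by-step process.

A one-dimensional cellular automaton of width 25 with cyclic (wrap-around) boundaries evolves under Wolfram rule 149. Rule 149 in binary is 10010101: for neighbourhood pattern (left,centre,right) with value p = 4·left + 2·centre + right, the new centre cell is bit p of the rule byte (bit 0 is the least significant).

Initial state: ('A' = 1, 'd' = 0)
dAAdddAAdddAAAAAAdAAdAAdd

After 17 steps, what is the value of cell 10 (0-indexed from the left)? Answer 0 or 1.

step 0: dAAdddAAdddAAAAAAdAAdAAdd
step 1: dddAAdddAAddAAAAdddddddAA
step 2: AAdddAAdddAddAAdAAAAAAddd
step 3: ddAAdddAAdAAdddddAAAAdAAd
step 4: AdddAAddddddAAAAddAAddddA
step 5: dAAdddAAAAAddAAdAdddAAAdd
step 6: dddAAddAAAdAddddAAAddAdAA
step 7: AAdddAddAddAAAAddAdAdAddd
step 8: ddAAdAAdAAddAAdAdAdAdAAAd
step 9: AdddddddddAddddAdAdAddAdA
step 10: dAAAAAAAAdAAAAdAdAdAAdAdd
step 11: ddAAAAAAdddAAddAdAddddAAA
step 12: AddAAAAdAAdddAdAdAAAAddAd
step 13: AAddAAddddAAdAdAddAAdAdAd
step 14: ddAdddAAAddddAdAAddddAdAd
step 15: AdAAAddAdAAAdAdddAAAdAdAA
step 16: dddAdAdAddAddAAAddAddAddA
step 17: AAdAdAdAAdAAddAdAdAAdAAdA

1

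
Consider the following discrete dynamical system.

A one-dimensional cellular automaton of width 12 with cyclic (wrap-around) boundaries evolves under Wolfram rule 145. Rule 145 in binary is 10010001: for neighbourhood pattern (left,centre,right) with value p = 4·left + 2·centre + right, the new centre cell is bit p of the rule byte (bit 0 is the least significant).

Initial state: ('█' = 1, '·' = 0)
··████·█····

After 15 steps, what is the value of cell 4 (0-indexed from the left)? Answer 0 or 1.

1

[0] ··████·█····
[1] █··██···████
[2] ·█···██··███
[3] ··██···█··█·
[4] █···██··█··█
[5] ·██···█··█··
[6] ···██··█··██
[7] ██···█··█···
[8] ··██··█··██·
[9] █···█··█···█
[10] ·██··█··██··
[11] ···█··█···██
[12] ██··█··██···
[13] ··█··█···██·
[14] █··█··██···█
[15] ·█··█···██··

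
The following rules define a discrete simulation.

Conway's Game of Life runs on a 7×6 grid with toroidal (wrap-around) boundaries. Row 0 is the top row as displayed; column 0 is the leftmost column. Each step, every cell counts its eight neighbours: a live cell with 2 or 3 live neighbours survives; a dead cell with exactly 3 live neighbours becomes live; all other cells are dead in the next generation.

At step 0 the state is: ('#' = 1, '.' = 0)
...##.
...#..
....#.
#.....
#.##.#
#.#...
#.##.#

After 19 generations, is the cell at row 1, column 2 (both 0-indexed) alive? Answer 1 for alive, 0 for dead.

1

k=0  ...##.
...#..
....#.
#.....
#.##.#
#.#...
#.##.#
k=1  .....#
...#..
......
##.##.
#.##.#
......
#.#..#
k=2  #...##
......
..###.
##.##.
#.##.#
..###.
#....#
k=3  #...#.
......
.##.##
#.....
#.....
..#...
##....
k=4  ##...#
##.##.
##...#
#.....
.#....
#.....
##...#
k=5  ......
....#.
..#.#.
.....#
##....
.....#
......
k=6  ......
...#..
...###
##...#
#....#
#.....
......
k=7  ......
...#..
..##.#
.#....
......
#....#
......
k=8  ......
..###.
..###.
..#...
#.....
......
......
k=9  ...#..
..#.#.
.#..#.
.##...
......
......
......
k=10  ...#..
..#.#.
.#....
.##...
......
......
......
k=11  ...#..
..##..
.#.#..
.##...
......
......
......
k=12  ..##..
...##.
.#.#..
.##...
......
......
......
k=13  ..###.
....#.
.#.##.
.##...
......
......
......
k=14  ...##.
.....#
.#.##.
.###..
......
......
...#..
k=15  ...##.
..#..#
##.##.
.#.##.
..#...
......
...##.
k=16  ..#..#
###..#
##....
##..##
..##..
...#..
...##.
k=17  ..#..#
..#..#
....#.
...###
####.#
......
..###.
k=18  .##..#
...###
......
.#....
####.#
#....#
..###.
k=19  ##...#
#.####
....#.
.#....
..#.##
......
..###.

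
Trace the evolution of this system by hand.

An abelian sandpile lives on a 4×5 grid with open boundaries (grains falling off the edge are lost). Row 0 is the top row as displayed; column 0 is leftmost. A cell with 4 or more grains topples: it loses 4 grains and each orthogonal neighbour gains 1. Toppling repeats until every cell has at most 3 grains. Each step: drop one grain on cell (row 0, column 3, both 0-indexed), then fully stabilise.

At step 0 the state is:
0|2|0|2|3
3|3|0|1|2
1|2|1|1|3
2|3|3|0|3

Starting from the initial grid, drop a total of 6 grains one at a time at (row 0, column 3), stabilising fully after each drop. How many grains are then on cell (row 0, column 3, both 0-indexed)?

t=0: 0|2|0|2|3
3|3|0|1|2
1|2|1|1|3
2|3|3|0|3
t=1: 0|2|0|3|3
3|3|0|1|2
1|2|1|1|3
2|3|3|0|3
t=2: 0|2|1|1|0
3|3|0|2|3
1|2|1|1|3
2|3|3|0|3
t=3: 0|2|1|2|0
3|3|0|2|3
1|2|1|1|3
2|3|3|0|3
t=4: 0|2|1|3|0
3|3|0|2|3
1|2|1|1|3
2|3|3|0|3
t=5: 0|2|2|0|1
3|3|0|3|3
1|2|1|1|3
2|3|3|0|3
t=6: 0|2|2|1|1
3|3|0|3|3
1|2|1|1|3
2|3|3|0|3

1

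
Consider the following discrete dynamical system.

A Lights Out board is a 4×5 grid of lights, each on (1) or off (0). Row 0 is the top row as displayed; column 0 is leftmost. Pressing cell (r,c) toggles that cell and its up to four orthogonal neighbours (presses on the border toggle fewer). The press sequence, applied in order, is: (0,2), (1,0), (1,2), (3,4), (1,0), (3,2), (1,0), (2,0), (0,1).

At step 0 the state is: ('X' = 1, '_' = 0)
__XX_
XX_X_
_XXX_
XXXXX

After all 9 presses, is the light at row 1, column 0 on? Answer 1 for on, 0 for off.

1

gen 0: __XX_
XX_X_
_XXX_
XXXXX
gen 1: _X___
XXXX_
_XXX_
XXXXX
gen 2: XX___
__XX_
XXXX_
XXXXX
gen 3: XXX__
_X___
XX_X_
XXXXX
gen 4: XXX__
_X___
XX_XX
XXX__
gen 5: _XX__
X____
_X_XX
XXX__
gen 6: _XX__
X____
_XXXX
X__X_
gen 7: XXX__
_X___
XXXXX
X__X_
gen 8: XXX__
XX___
__XXX
___X_
gen 9: _____
X____
__XXX
___X_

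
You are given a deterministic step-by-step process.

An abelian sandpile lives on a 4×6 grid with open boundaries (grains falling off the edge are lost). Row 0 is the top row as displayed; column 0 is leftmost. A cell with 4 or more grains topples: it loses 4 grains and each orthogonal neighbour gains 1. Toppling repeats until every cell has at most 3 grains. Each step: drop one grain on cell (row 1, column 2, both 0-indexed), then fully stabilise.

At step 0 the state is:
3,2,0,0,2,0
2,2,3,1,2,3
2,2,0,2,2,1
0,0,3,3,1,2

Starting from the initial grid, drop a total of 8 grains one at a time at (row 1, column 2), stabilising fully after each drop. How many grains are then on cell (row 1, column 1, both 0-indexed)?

1

k=0  3,2,0,0,2,0
2,2,3,1,2,3
2,2,0,2,2,1
0,0,3,3,1,2
k=1  3,2,1,0,2,0
2,3,0,2,2,3
2,2,1,2,2,1
0,0,3,3,1,2
k=2  3,2,1,0,2,0
2,3,1,2,2,3
2,2,1,2,2,1
0,0,3,3,1,2
k=3  3,2,1,0,2,0
2,3,2,2,2,3
2,2,1,2,2,1
0,0,3,3,1,2
k=4  3,2,1,0,2,0
2,3,3,2,2,3
2,2,1,2,2,1
0,0,3,3,1,2
k=5  3,3,2,0,2,0
3,0,1,3,2,3
2,3,2,2,2,1
0,0,3,3,1,2
k=6  3,3,2,0,2,0
3,0,2,3,2,3
2,3,2,2,2,1
0,0,3,3,1,2
k=7  3,3,2,0,2,0
3,0,3,3,2,3
2,3,2,2,2,1
0,0,3,3,1,2
k=8  3,3,3,1,2,0
3,1,1,0,3,3
2,3,3,3,2,1
0,0,3,3,1,2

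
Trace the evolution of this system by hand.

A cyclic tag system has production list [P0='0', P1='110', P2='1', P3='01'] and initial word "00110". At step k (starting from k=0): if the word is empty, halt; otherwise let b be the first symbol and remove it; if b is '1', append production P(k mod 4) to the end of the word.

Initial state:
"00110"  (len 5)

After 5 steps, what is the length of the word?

k=0  "00110"  (len 5)
k=1  "0110"  (len 4)
k=2  "110"  (len 3)
k=3  "101"  (len 3)
k=4  "0101"  (len 4)
k=5  "101"  (len 3)

3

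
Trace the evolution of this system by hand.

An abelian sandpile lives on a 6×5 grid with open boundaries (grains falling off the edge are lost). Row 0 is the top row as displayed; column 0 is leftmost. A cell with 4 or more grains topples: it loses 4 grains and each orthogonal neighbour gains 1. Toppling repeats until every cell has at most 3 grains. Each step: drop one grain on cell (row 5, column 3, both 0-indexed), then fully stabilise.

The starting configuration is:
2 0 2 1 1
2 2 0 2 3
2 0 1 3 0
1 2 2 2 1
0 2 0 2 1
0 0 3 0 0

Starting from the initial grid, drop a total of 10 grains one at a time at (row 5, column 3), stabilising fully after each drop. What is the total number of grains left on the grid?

[0] 2 0 2 1 1
2 2 0 2 3
2 0 1 3 0
1 2 2 2 1
0 2 0 2 1
0 0 3 0 0
[1] 2 0 2 1 1
2 2 0 2 3
2 0 1 3 0
1 2 2 2 1
0 2 0 2 1
0 0 3 1 0
[2] 2 0 2 1 1
2 2 0 2 3
2 0 1 3 0
1 2 2 2 1
0 2 0 2 1
0 0 3 2 0
[3] 2 0 2 1 1
2 2 0 2 3
2 0 1 3 0
1 2 2 2 1
0 2 0 2 1
0 0 3 3 0
[4] 2 0 2 1 1
2 2 0 2 3
2 0 1 3 0
1 2 2 2 1
0 2 1 3 1
0 1 0 1 1
[5] 2 0 2 1 1
2 2 0 2 3
2 0 1 3 0
1 2 2 2 1
0 2 1 3 1
0 1 0 2 1
[6] 2 0 2 1 1
2 2 0 2 3
2 0 1 3 0
1 2 2 2 1
0 2 1 3 1
0 1 0 3 1
[7] 2 0 2 1 1
2 2 0 2 3
2 0 1 3 0
1 2 2 3 1
0 2 2 0 2
0 1 1 1 2
[8] 2 0 2 1 1
2 2 0 2 3
2 0 1 3 0
1 2 2 3 1
0 2 2 0 2
0 1 1 2 2
[9] 2 0 2 1 1
2 2 0 2 3
2 0 1 3 0
1 2 2 3 1
0 2 2 0 2
0 1 1 3 2
[10] 2 0 2 1 1
2 2 0 2 3
2 0 1 3 0
1 2 2 3 1
0 2 2 1 2
0 1 2 0 3

43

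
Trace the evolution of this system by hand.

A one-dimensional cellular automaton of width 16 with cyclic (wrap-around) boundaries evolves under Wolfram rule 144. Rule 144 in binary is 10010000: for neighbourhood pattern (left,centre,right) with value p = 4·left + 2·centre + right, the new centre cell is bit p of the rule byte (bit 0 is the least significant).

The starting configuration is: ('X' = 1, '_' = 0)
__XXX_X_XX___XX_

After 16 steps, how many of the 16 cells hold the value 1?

t=0: __XXX_X_XX___XX_
t=1: ___X______X____X
t=2: X___X______X____
t=3: _X___X______X___
t=4: __X___X______X__
t=5: ___X___X______X_
t=6: ____X___X______X
t=7: X____X___X______
t=8: _X____X___X_____
t=9: __X____X___X____
t=10: ___X____X___X___
t=11: ____X____X___X__
t=12: _____X____X___X_
t=13: ______X____X___X
t=14: X______X____X___
t=15: _X______X____X__
t=16: __X______X____X_

3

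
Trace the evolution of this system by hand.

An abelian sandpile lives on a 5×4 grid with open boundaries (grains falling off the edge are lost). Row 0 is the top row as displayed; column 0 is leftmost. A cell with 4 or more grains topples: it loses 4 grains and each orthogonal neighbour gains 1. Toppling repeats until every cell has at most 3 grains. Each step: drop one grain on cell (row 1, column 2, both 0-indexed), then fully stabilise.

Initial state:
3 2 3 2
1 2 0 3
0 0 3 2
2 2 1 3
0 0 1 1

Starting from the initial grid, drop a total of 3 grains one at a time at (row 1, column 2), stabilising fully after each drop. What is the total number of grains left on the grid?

0) 3 2 3 2
1 2 0 3
0 0 3 2
2 2 1 3
0 0 1 1
1) 3 2 3 2
1 2 1 3
0 0 3 2
2 2 1 3
0 0 1 1
2) 3 2 3 2
1 2 2 3
0 0 3 2
2 2 1 3
0 0 1 1
3) 3 2 3 2
1 2 3 3
0 0 3 2
2 2 1 3
0 0 1 1

34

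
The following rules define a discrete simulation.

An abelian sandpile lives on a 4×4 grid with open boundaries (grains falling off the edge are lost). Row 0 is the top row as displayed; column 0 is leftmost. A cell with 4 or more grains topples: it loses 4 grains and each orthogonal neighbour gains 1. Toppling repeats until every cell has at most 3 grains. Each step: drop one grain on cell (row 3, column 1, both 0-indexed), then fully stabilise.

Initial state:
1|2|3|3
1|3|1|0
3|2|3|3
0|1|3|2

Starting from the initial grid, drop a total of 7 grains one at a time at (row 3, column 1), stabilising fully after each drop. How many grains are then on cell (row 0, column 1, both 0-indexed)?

gen 0: 1|2|3|3
1|3|1|0
3|2|3|3
0|1|3|2
gen 1: 1|2|3|3
1|3|1|0
3|2|3|3
0|2|3|2
gen 2: 1|2|3|3
1|3|1|0
3|2|3|3
0|3|3|2
gen 3: 1|3|3|3
3|0|3|1
0|2|2|1
2|2|2|0
gen 4: 1|3|3|3
3|0|3|1
0|2|2|1
2|3|2|0
gen 5: 1|3|3|3
3|0|3|1
0|3|2|1
3|0|3|0
gen 6: 1|3|3|3
3|0|3|1
0|3|2|1
3|1|3|0
gen 7: 1|3|3|3
3|0|3|1
0|3|2|1
3|2|3|0

3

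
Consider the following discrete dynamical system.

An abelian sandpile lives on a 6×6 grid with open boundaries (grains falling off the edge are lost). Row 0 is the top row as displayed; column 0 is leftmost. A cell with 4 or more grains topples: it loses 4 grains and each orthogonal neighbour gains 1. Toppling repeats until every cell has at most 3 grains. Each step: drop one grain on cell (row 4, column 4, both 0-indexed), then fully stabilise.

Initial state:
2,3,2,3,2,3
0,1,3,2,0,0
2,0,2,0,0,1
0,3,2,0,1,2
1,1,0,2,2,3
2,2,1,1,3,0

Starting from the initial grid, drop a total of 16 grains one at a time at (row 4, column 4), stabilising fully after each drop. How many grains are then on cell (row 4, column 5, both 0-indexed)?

[0] 2,3,2,3,2,3
0,1,3,2,0,0
2,0,2,0,0,1
0,3,2,0,1,2
1,1,0,2,2,3
2,2,1,1,3,0
[1] 2,3,2,3,2,3
0,1,3,2,0,0
2,0,2,0,0,1
0,3,2,0,1,2
1,1,0,2,3,3
2,2,1,1,3,0
[2] 2,3,2,3,2,3
0,1,3,2,0,0
2,0,2,0,0,1
0,3,2,0,2,3
1,1,0,3,2,0
2,2,1,2,0,2
[3] 2,3,2,3,2,3
0,1,3,2,0,0
2,0,2,0,0,1
0,3,2,0,2,3
1,1,0,3,3,0
2,2,1,2,0,2
[4] 2,3,2,3,2,3
0,1,3,2,0,0
2,0,2,0,0,1
0,3,2,1,3,3
1,1,1,0,1,1
2,2,1,3,1,2
[5] 2,3,2,3,2,3
0,1,3,2,0,0
2,0,2,0,0,1
0,3,2,1,3,3
1,1,1,0,2,1
2,2,1,3,1,2
[6] 2,3,2,3,2,3
0,1,3,2,0,0
2,0,2,0,0,1
0,3,2,1,3,3
1,1,1,0,3,1
2,2,1,3,1,2
[7] 2,3,2,3,2,3
0,1,3,2,0,0
2,0,2,0,1,2
0,3,2,2,1,0
1,1,1,1,1,3
2,2,1,3,2,2
[8] 2,3,2,3,2,3
0,1,3,2,0,0
2,0,2,0,1,2
0,3,2,2,1,0
1,1,1,1,2,3
2,2,1,3,2,2
[9] 2,3,2,3,2,3
0,1,3,2,0,0
2,0,2,0,1,2
0,3,2,2,1,0
1,1,1,1,3,3
2,2,1,3,2,2
[10] 2,3,2,3,2,3
0,1,3,2,0,0
2,0,2,0,1,2
0,3,2,2,2,1
1,1,1,2,1,0
2,2,1,3,3,3
[11] 2,3,2,3,2,3
0,1,3,2,0,0
2,0,2,0,1,2
0,3,2,2,2,1
1,1,1,2,2,0
2,2,1,3,3,3
[12] 2,3,2,3,2,3
0,1,3,2,0,0
2,0,2,0,1,2
0,3,2,2,2,1
1,1,1,2,3,0
2,2,1,3,3,3
[13] 2,3,2,3,2,3
0,1,3,2,0,0
2,0,2,0,1,2
0,3,2,3,3,1
1,1,2,0,2,2
2,2,2,1,2,0
[14] 2,3,2,3,2,3
0,1,3,2,0,0
2,0,2,0,1,2
0,3,2,3,3,1
1,1,2,0,3,2
2,2,2,1,2,0
[15] 2,3,2,3,2,3
0,1,3,2,0,0
2,0,2,1,2,2
0,3,3,0,1,2
1,1,2,2,1,3
2,2,2,1,3,0
[16] 2,3,2,3,2,3
0,1,3,2,0,0
2,0,2,1,2,2
0,3,3,0,1,2
1,1,2,2,2,3
2,2,2,1,3,0

3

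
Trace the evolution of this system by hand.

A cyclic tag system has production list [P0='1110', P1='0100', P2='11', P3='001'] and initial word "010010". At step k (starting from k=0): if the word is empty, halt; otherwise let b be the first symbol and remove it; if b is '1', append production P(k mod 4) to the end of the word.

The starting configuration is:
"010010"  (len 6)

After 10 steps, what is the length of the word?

7

step 0: "010010"  (len 6)
step 1: "10010"  (len 5)
step 2: "00100100"  (len 8)
step 3: "0100100"  (len 7)
step 4: "100100"  (len 6)
step 5: "001001110"  (len 9)
step 6: "01001110"  (len 8)
step 7: "1001110"  (len 7)
step 8: "001110001"  (len 9)
step 9: "01110001"  (len 8)
step 10: "1110001"  (len 7)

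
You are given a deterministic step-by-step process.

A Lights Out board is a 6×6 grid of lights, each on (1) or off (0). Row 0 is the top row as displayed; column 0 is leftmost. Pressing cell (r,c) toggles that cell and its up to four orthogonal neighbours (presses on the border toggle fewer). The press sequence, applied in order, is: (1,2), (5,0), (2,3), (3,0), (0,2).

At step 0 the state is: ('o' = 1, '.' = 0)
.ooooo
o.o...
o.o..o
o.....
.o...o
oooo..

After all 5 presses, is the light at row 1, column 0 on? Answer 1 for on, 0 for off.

1

t=0: .ooooo
o.o...
o.o..o
o.....
.o...o
oooo..
t=1: .o.ooo
oo.o..
o....o
o.....
.o...o
oooo..
t=2: .o.ooo
oo.o..
o....o
o.....
oo...o
..oo..
t=3: .o.ooo
oo....
o.oooo
o..o..
oo...o
..oo..
t=4: .o.ooo
oo....
..oooo
.o.o..
.o...o
..oo..
t=5: ..o.oo
ooo...
..oooo
.o.o..
.o...o
..oo..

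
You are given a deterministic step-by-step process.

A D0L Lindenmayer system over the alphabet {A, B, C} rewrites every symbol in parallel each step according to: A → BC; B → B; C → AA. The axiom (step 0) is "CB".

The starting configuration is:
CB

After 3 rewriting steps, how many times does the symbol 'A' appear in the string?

4

t=0: CB
t=1: AAB
t=2: BCBCB
t=3: BAABAAB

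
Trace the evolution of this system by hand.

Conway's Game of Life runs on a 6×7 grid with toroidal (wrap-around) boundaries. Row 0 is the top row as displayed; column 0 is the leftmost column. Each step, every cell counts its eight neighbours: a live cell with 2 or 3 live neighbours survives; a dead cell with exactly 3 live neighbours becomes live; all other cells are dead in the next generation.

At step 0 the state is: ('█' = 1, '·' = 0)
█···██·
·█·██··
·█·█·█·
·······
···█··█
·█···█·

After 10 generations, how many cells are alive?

step 0: █···██·
·█·██··
·█·█·█·
·······
···█··█
·█···█·
step 1: ████·██
██·█··█
···█···
··█·█··
·······
█····█·
step 2: ···█·█·
···█·█·
██·██··
···█···
·······
█·█·██·
step 3: ··██·█·
···█·██
···█···
··███··
···██··
···████
step 4: ··█····
···█·██
·····█·
··█····
·······
······█
step 5: ·····██
····███
····███
·······
·······
·······
step 6: ····█·█
█······
····█·█
·····█·
·······
·······
step 7: ·······
█·····█
·····██
·····█·
·······
·······
step 8: ·······
█····██
█····█·
·····██
·······
·······
step 9: ······█
█····█·
█···█··
·····██
·······
·······
step 10: ······█
█····█·
█···█··
·····██
·······
·······

7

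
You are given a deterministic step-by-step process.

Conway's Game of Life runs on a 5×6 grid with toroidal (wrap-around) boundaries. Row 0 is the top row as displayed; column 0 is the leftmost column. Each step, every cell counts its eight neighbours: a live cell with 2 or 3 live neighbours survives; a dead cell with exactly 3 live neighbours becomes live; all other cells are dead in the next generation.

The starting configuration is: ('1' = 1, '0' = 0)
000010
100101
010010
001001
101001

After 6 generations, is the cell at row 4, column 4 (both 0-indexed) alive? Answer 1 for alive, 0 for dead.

gen 0: 000010
100101
010010
001001
101001
gen 1: 010110
100101
011110
001111
110111
gen 2: 010000
100001
010000
000000
010000
gen 3: 010000
110000
100000
000000
000000
gen 4: 110000
110000
110000
000000
000000
gen 5: 110000
001001
110000
000000
000000
gen 6: 110000
001001
110000
000000
000000

0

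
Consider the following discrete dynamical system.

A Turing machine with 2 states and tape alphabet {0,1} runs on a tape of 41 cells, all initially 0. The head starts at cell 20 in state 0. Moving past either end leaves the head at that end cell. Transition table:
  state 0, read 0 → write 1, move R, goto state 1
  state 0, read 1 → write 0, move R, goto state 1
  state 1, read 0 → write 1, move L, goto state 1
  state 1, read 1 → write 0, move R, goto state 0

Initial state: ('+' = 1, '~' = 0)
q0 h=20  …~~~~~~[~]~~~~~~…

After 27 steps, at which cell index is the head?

0

t=0: q0 h=20  …~~~~~~[~]~~~~~~…
t=1: q1 h=21  …~~~~~+[~]~~~~~~…
t=2: q1 h=20  …~~~~~~[+]+~~~~~…
t=3: q0 h=21  …~~~~~~[+]~~~~~~…
t=4: q1 h=22  …~~~~~~[~]~~~~~~…
t=5: q1 h=21  …~~~~~~[~]+~~~~~…
t=6: q1 h=20  …~~~~~~[~]++~~~~…
t=7: q1 h=19  …~~~~~~[~]+++~~~…
t=8: q1 h=18  …~~~~~~[~]++++~~…
t=9: q1 h=17  …~~~~~~[~]+++++~…
t=10: q1 h=16  …~~~~~~[~]++++++…
t=11: q1 h=15  …~~~~~~[~]++++++…
t=12: q1 h=14  …~~~~~~[~]++++++…
t=13: q1 h=13  …~~~~~~[~]++++++…
t=14: q1 h=12  …~~~~~~[~]++++++…
t=15: q1 h=11  …~~~~~~[~]++++++…
t=16: q1 h=10  …~~~~~~[~]++++++…
t=17: q1 h= 9  …~~~~~~[~]++++++…
t=18: q1 h= 8  …~~~~~~[~]++++++…
t=19: q1 h= 7  …~~~~~~[~]++++++…
t=20: q1 h= 6  |~~~~~~[~]++++++…
t=21: q1 h= 5  |~~~~~[~]++++++…
t=22: q1 h= 4  |~~~~[~]++++++…
t=23: q1 h= 3  |~~~[~]++++++…
t=24: q1 h= 2  |~~[~]++++++…
t=25: q1 h= 1  |~[~]++++++…
t=26: q1 h= 0  |[~]++++++…
t=27: q1 h= 0  |[+]++++++…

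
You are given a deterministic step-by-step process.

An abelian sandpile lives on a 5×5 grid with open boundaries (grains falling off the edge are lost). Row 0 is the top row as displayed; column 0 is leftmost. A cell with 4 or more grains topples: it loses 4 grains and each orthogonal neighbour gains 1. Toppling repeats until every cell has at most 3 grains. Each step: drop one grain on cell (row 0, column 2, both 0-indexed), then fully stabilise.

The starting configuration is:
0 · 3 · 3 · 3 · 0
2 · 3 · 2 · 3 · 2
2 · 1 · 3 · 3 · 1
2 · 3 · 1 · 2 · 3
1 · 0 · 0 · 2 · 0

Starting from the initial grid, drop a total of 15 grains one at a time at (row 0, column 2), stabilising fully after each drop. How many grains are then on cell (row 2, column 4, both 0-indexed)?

gen 0: 0 · 3 · 3 · 3 · 0
2 · 3 · 2 · 3 · 2
2 · 1 · 3 · 3 · 1
2 · 3 · 1 · 2 · 3
1 · 0 · 0 · 2 · 0
gen 1: 1 · 1 · 3 · 1 · 1
3 · 1 · 2 · 2 · 3
2 · 3 · 1 · 1 · 2
2 · 3 · 2 · 3 · 3
1 · 0 · 0 · 2 · 0
gen 2: 1 · 2 · 0 · 2 · 1
3 · 1 · 3 · 2 · 3
2 · 3 · 1 · 1 · 2
2 · 3 · 2 · 3 · 3
1 · 0 · 0 · 2 · 0
gen 3: 1 · 2 · 1 · 2 · 1
3 · 1 · 3 · 2 · 3
2 · 3 · 1 · 1 · 2
2 · 3 · 2 · 3 · 3
1 · 0 · 0 · 2 · 0
gen 4: 1 · 2 · 2 · 2 · 1
3 · 1 · 3 · 2 · 3
2 · 3 · 1 · 1 · 2
2 · 3 · 2 · 3 · 3
1 · 0 · 0 · 2 · 0
gen 5: 1 · 2 · 3 · 2 · 1
3 · 1 · 3 · 2 · 3
2 · 3 · 1 · 1 · 2
2 · 3 · 2 · 3 · 3
1 · 0 · 0 · 2 · 0
gen 6: 1 · 3 · 1 · 3 · 1
3 · 2 · 0 · 3 · 3
2 · 3 · 2 · 1 · 2
2 · 3 · 2 · 3 · 3
1 · 0 · 0 · 2 · 0
gen 7: 1 · 3 · 2 · 3 · 1
3 · 2 · 0 · 3 · 3
2 · 3 · 2 · 1 · 2
2 · 3 · 2 · 3 · 3
1 · 0 · 0 · 2 · 0
gen 8: 1 · 3 · 3 · 3 · 1
3 · 2 · 0 · 3 · 3
2 · 3 · 2 · 1 · 2
2 · 3 · 2 · 3 · 3
1 · 0 · 0 · 2 · 0
gen 9: 2 · 0 · 2 · 1 · 3
3 · 3 · 2 · 1 · 0
2 · 3 · 2 · 2 · 3
2 · 3 · 2 · 3 · 3
1 · 0 · 0 · 2 · 0
gen 10: 2 · 0 · 3 · 1 · 3
3 · 3 · 2 · 1 · 0
2 · 3 · 2 · 2 · 3
2 · 3 · 2 · 3 · 3
1 · 0 · 0 · 2 · 0
gen 11: 2 · 1 · 0 · 2 · 3
3 · 3 · 3 · 1 · 0
2 · 3 · 2 · 2 · 3
2 · 3 · 2 · 3 · 3
1 · 0 · 0 · 2 · 0
gen 12: 2 · 1 · 1 · 2 · 3
3 · 3 · 3 · 1 · 0
2 · 3 · 2 · 2 · 3
2 · 3 · 2 · 3 · 3
1 · 0 · 0 · 2 · 0
gen 13: 2 · 1 · 2 · 2 · 3
3 · 3 · 3 · 1 · 0
2 · 3 · 2 · 2 · 3
2 · 3 · 2 · 3 · 3
1 · 0 · 0 · 2 · 0
gen 14: 2 · 1 · 3 · 2 · 3
3 · 3 · 3 · 1 · 0
2 · 3 · 2 · 2 · 3
2 · 3 · 2 · 3 · 3
1 · 0 · 0 · 2 · 0
gen 15: 3 · 3 · 1 · 3 · 3
1 · 2 · 2 · 3 · 1
1 · 3 · 2 · 1 · 1
0 · 2 · 1 · 2 · 1
2 · 1 · 1 · 3 · 1

1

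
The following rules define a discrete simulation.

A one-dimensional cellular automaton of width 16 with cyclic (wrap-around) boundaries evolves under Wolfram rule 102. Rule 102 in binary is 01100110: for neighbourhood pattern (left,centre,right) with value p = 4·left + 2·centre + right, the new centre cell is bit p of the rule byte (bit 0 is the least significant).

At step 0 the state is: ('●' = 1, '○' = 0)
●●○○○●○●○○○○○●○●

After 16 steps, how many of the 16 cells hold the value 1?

[0] ●●○○○●○●○○○○○●○●
[1] ○●○○●●●●○○○○●●●○
[2] ●●○●○○○●○○○●○○●○
[3] ○●●●○○●●○○●●○●●●
[4] ●○○●○●○●○●○●●○○●
[5] ●○●●●●●●●●●○●○●○
[6] ●●○○○○○○○○●●●●●●
[7] ○●○○○○○○○●○○○○○○
[8] ●●○○○○○○●●○○○○○○
[9] ○●○○○○○●○●○○○○○●
[10] ●●○○○○●●●●○○○○●●
[11] ○●○○○●○○○●○○○●○○
[12] ●●○○●●○○●●○○●●○○
[13] ○●○●○●○●○●○●○●○●
[14] ●●●●●●●●●●●●●●●●
[15] ○○○○○○○○○○○○○○○○
[16] ○○○○○○○○○○○○○○○○

0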